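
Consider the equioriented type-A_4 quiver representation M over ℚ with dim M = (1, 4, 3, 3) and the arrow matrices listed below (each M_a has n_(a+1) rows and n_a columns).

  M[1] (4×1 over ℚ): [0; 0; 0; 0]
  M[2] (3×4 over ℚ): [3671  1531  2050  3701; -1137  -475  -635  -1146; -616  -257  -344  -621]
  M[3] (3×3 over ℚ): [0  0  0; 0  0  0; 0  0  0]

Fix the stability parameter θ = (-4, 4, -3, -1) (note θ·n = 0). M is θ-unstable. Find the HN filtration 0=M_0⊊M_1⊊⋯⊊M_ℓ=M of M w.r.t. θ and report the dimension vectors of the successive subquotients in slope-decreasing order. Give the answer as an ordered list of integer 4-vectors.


Via rank(M_{q-1}∘⋯∘M_p): M ≅ I[1,1], I[2,2], I[2,3]^3, I[4,4]^3.
μ_θ-semistable layers: μ^(1)=4; μ^(2)=1/2; μ^(3)=-1; μ^(4)=-4

((0, 1, 0, 0); (0, 3, 3, 0); (0, 0, 0, 3); (1, 0, 0, 0))


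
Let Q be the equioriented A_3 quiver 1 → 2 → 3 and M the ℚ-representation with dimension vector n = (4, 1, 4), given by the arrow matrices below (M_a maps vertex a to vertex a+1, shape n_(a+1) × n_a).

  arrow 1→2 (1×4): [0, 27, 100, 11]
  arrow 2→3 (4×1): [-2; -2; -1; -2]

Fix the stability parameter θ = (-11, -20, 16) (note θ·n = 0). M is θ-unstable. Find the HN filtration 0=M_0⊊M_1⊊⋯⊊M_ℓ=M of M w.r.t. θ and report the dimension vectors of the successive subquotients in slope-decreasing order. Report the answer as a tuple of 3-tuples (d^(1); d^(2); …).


Barcode: M ≅ I[1,1]^3, I[1,3], I[3,3]^3. HN layers by μ_θ (3 steps, strictly decreasing):
  μ^(1)=16; μ^(2)=-11; μ^(3)=-31/2

((0, 0, 4); (3, 0, 0); (1, 1, 0))


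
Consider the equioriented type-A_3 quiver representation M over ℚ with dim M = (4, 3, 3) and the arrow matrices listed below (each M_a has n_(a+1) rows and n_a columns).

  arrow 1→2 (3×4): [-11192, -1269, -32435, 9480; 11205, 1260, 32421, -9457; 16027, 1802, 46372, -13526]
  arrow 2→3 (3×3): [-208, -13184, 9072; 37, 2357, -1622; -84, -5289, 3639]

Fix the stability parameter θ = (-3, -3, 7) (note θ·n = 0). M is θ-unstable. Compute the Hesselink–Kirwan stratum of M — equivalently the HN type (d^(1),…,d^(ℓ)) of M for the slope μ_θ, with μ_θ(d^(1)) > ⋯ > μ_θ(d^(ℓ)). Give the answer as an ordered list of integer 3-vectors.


Interval decomposition of M: I[1,1], I[1,2], I[1,3]^2, I[3,3].
HN type (ℓ=2): μ^(1)=7; μ^(2)=-3

((0, 0, 3); (4, 3, 0))


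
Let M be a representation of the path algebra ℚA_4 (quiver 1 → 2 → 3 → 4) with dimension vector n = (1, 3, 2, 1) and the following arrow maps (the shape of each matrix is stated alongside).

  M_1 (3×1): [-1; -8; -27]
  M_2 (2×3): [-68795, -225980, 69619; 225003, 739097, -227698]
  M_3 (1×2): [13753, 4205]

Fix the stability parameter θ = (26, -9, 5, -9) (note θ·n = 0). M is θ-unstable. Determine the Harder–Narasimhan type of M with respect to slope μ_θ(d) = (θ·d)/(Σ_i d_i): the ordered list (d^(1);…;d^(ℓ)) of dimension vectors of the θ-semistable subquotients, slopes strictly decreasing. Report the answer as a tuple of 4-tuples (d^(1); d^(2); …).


Interval decomposition of M: I[1,4], I[2,2], I[2,3].
HN type (ℓ=3): μ^(1)=5; μ^(2)=13/4; μ^(3)=-9

((0, 0, 1, 0); (1, 1, 1, 1); (0, 2, 0, 0))


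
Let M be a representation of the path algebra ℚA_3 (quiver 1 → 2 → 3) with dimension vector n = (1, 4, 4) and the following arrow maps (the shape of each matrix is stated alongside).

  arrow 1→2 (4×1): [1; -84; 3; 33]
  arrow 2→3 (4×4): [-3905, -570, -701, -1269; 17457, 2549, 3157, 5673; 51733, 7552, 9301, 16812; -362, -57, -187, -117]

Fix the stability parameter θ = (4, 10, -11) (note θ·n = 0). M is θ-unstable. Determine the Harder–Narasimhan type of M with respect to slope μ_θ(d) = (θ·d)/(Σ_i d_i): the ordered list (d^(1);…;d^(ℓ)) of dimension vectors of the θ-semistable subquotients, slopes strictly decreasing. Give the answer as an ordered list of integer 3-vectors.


Via rank(M_{q-1}∘⋯∘M_p): M ≅ I[1,3], I[2,3]^3.
μ_θ-semistable layers: μ^(1)=1; μ^(2)=-1/2

((1, 1, 1); (0, 3, 3))


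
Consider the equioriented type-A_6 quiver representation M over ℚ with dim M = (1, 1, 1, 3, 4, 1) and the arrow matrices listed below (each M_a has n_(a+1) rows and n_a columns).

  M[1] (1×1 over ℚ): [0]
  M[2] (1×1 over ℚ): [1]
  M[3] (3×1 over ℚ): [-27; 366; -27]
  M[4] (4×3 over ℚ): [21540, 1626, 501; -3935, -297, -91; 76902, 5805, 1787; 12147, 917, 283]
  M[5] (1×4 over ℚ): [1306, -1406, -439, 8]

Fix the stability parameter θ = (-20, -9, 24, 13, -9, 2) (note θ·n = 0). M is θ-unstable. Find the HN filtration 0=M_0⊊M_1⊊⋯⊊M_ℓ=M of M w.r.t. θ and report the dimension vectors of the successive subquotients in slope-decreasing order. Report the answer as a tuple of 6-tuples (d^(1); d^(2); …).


Barcode: M ≅ I[1,1], I[2,6], I[4,5]^2, I[5,5]. HN layers by μ_θ (4 steps, strictly decreasing):
  μ^(1)=15/2; μ^(2)=2; μ^(3)=-9; μ^(4)=-20

((0, 0, 1, 1, 1, 1); (0, 0, 0, 2, 2, 0); (0, 1, 0, 0, 1, 0); (1, 0, 0, 0, 0, 0))


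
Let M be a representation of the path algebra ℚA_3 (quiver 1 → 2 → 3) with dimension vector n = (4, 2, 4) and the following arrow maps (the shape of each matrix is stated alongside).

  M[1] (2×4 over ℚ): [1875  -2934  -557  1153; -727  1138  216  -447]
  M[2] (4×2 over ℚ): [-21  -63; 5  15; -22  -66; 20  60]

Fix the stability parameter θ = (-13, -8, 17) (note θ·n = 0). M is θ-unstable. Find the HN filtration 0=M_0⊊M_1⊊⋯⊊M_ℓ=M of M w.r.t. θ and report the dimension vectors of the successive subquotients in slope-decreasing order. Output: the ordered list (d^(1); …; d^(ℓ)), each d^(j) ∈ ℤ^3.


Interval decomposition of M: I[1,1]^2, I[1,2], I[1,3], I[3,3]^3.
HN type (ℓ=3): μ^(1)=17; μ^(2)=-8; μ^(3)=-13

((0, 0, 4); (0, 2, 0); (4, 0, 0))


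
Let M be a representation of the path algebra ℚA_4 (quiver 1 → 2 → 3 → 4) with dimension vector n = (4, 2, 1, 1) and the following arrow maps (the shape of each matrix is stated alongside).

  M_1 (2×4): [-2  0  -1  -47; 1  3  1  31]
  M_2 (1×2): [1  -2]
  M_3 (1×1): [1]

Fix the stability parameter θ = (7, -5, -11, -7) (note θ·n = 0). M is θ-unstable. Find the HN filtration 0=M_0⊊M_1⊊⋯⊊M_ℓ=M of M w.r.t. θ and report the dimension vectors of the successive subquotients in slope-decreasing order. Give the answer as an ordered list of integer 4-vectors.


Via rank(M_{q-1}∘⋯∘M_p): M ≅ I[1,1]^2, I[1,2], I[1,4].
μ_θ-semistable layers: μ^(1)=7; μ^(2)=1; μ^(3)=-4

((2, 0, 0, 0); (1, 1, 0, 0); (1, 1, 1, 1))


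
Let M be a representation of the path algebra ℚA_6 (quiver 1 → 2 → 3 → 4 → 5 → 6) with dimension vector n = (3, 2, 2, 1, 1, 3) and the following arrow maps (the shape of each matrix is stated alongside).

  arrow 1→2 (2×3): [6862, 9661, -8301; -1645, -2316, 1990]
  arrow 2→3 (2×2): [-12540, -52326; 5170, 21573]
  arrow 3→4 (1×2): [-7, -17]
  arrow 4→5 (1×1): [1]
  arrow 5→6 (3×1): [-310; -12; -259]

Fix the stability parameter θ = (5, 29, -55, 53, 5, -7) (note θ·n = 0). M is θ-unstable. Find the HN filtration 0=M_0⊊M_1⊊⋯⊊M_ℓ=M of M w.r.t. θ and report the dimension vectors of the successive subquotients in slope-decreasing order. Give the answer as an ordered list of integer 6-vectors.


Barcode: M ≅ I[1,1], I[1,2], I[1,6], I[3,3], I[6,6]^2. HN layers by μ_θ (5 steps, strictly decreasing):
  μ^(1)=29; μ^(2)=17; μ^(3)=5; μ^(4)=-7; μ^(5)=-55

((0, 1, 0, 0, 0, 0); (0, 0, 0, 1, 1, 1); (2, 0, 0, 0, 0, 0); (1, 1, 1, 0, 0, 2); (0, 0, 1, 0, 0, 0))


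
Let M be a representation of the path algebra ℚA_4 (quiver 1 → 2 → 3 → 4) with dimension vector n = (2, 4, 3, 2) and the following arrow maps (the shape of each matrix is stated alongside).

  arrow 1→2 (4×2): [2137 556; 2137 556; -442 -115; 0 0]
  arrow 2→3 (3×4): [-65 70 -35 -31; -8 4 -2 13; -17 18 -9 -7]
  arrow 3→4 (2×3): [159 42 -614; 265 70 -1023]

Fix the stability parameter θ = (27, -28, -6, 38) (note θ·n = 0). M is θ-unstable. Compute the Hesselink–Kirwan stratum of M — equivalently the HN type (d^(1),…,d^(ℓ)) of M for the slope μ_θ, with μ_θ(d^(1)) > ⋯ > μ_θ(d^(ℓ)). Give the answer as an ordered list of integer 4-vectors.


Barcode: M ≅ I[1,4]^2, I[2,2], I[2,3]. HN layers by μ_θ (4 steps, strictly decreasing):
  μ^(1)=38; μ^(2)=-7/3; μ^(3)=-6; μ^(4)=-28

((0, 0, 0, 2); (2, 2, 2, 0); (0, 0, 1, 0); (0, 2, 0, 0))


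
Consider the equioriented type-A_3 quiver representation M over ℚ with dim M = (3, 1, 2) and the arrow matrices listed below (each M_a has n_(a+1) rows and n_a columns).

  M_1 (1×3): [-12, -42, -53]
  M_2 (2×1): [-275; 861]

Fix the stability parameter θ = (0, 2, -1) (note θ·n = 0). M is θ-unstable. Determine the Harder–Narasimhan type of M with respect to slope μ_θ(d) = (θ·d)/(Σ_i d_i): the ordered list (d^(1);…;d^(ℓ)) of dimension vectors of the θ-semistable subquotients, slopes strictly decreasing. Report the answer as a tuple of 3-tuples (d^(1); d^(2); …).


Barcode: M ≅ I[1,1]^2, I[1,3], I[3,3]. HN layers by μ_θ (3 steps, strictly decreasing):
  μ^(1)=1/2; μ^(2)=0; μ^(3)=-1

((0, 1, 1); (3, 0, 0); (0, 0, 1))


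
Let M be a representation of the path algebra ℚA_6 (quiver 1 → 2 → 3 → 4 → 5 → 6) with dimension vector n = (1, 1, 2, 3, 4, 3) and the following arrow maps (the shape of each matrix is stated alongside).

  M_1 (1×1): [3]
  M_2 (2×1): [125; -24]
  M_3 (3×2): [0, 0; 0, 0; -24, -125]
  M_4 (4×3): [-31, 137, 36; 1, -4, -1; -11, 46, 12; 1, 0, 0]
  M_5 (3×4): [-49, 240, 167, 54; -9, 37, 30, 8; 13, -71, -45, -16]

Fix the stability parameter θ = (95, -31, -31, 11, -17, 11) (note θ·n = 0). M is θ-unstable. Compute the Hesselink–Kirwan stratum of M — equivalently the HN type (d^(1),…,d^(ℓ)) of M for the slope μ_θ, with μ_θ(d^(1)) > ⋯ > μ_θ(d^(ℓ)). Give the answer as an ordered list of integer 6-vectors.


Interval decomposition of M: I[1,3], I[3,6], I[4,6]^2, I[5,5].
HN type (ℓ=4): μ^(1)=11; μ^(2)=-3; μ^(3)=-17; μ^(4)=-31

((1, 1, 1, 0, 0, 3); (0, 0, 0, 3, 3, 0); (0, 0, 0, 0, 1, 0); (0, 0, 1, 0, 0, 0))


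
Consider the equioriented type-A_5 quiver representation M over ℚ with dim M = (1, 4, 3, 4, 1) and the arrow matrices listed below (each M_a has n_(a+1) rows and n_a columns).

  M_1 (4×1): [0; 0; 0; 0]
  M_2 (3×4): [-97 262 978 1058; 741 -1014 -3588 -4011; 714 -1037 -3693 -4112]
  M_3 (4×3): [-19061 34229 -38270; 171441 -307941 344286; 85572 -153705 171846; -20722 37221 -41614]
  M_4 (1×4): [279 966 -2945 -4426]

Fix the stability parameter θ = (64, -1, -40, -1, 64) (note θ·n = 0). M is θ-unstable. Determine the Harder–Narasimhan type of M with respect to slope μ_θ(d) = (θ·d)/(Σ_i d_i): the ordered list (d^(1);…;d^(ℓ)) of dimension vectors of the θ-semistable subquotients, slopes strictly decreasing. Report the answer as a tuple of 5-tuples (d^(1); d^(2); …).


Via rank(M_{q-1}∘⋯∘M_p): M ≅ I[1,1], I[2,2], I[2,3], I[2,4], I[2,5], I[4,4]^2.
μ_θ-semistable layers: μ^(1)=64; μ^(2)=-1; μ^(3)=-41/2

((1, 0, 0, 0, 1); (0, 1, 0, 4, 0); (0, 3, 3, 0, 0))


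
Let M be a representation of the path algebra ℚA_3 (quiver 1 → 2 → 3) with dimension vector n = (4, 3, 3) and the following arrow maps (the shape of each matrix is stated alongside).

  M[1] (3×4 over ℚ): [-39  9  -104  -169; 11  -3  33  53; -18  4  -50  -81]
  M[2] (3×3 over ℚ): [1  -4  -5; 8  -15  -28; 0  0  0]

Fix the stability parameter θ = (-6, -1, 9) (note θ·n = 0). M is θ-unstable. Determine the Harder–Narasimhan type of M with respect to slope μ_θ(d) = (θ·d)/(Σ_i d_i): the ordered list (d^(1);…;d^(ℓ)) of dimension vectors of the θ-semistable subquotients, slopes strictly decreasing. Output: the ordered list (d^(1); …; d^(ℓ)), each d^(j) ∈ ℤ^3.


Interval decomposition of M: I[1,1], I[1,2], I[1,3]^2, I[3,3].
HN type (ℓ=3): μ^(1)=9; μ^(2)=-1; μ^(3)=-6

((0, 0, 3); (0, 3, 0); (4, 0, 0))


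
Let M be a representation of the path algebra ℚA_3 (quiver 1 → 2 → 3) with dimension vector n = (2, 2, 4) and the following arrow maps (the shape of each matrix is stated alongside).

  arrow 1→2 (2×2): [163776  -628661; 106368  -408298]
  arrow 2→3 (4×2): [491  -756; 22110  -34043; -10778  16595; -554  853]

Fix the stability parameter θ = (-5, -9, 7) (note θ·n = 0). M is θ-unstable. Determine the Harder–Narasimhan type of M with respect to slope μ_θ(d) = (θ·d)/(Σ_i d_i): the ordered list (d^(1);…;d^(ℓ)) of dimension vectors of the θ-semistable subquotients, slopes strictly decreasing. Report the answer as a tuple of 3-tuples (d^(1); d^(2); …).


Via rank(M_{q-1}∘⋯∘M_p): M ≅ I[1,1], I[1,3], I[2,3], I[3,3]^2.
μ_θ-semistable layers: μ^(1)=7; μ^(2)=-5; μ^(3)=-7; μ^(4)=-9

((0, 0, 4); (1, 0, 0); (1, 1, 0); (0, 1, 0))


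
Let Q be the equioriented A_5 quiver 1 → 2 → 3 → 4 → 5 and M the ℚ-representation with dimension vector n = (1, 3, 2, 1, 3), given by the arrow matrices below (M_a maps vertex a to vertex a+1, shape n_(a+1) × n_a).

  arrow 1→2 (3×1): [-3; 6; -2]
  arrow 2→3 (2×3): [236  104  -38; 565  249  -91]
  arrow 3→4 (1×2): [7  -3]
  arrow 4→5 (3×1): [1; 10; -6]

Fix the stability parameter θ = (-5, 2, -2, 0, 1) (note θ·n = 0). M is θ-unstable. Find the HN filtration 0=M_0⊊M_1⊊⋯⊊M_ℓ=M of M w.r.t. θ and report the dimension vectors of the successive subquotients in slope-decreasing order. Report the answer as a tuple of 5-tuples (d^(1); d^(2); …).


Via rank(M_{q-1}∘⋯∘M_p): M ≅ I[1,5], I[2,2], I[2,3], I[5,5]^2.
μ_θ-semistable layers: μ^(1)=2; μ^(2)=1; μ^(3)=0; μ^(4)=-5

((0, 1, 0, 0, 0); (0, 0, 0, 0, 3); (0, 2, 2, 1, 0); (1, 0, 0, 0, 0))


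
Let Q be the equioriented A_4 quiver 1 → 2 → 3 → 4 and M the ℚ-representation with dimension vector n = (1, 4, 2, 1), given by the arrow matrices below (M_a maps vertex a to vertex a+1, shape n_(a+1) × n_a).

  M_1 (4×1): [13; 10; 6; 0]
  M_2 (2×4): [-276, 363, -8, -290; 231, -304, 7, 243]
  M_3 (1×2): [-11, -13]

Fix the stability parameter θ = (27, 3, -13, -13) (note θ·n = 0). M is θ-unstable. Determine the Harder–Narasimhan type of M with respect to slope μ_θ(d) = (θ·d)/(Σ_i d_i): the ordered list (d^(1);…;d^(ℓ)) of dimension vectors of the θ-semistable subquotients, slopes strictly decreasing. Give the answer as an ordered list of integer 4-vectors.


Interval decomposition of M: I[1,4], I[2,2]^2, I[2,3].
HN type (ℓ=3): μ^(1)=3; μ^(2)=1; μ^(3)=-5

((0, 2, 0, 0); (1, 1, 1, 1); (0, 1, 1, 0))


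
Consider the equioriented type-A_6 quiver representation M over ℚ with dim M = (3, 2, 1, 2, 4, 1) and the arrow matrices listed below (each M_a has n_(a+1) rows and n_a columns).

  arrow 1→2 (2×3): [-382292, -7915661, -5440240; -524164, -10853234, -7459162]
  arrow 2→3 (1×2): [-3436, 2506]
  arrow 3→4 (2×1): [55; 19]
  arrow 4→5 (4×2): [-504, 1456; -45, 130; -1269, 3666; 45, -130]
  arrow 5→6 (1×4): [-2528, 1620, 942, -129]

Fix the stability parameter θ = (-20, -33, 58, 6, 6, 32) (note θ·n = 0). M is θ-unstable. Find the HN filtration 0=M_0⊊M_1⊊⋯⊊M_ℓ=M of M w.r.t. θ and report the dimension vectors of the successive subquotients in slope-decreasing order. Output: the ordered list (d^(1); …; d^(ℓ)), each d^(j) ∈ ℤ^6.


Interval decomposition of M: I[1,1], I[1,2], I[1,6], I[4,4], I[5,5]^3.
HN type (ℓ=5): μ^(1)=32; μ^(2)=70/3; μ^(3)=6; μ^(4)=-20; μ^(5)=-53/2

((0, 0, 0, 0, 0, 1); (0, 0, 1, 1, 1, 0); (0, 0, 0, 1, 3, 0); (1, 0, 0, 0, 0, 0); (2, 2, 0, 0, 0, 0))


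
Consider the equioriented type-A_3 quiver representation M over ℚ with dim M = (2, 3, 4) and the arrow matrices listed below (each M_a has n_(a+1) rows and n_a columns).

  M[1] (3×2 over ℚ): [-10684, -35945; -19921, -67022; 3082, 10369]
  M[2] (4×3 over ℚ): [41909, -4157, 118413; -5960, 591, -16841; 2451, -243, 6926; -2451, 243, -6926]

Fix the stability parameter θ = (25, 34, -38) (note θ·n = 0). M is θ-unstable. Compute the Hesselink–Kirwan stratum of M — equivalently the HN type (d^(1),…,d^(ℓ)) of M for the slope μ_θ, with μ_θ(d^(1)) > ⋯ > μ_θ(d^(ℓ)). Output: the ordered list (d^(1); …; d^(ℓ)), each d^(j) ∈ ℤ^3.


Interval decomposition of M: I[1,3]^2, I[2,3], I[3,3].
HN type (ℓ=3): μ^(1)=7; μ^(2)=-2; μ^(3)=-38

((2, 2, 2); (0, 1, 1); (0, 0, 1))


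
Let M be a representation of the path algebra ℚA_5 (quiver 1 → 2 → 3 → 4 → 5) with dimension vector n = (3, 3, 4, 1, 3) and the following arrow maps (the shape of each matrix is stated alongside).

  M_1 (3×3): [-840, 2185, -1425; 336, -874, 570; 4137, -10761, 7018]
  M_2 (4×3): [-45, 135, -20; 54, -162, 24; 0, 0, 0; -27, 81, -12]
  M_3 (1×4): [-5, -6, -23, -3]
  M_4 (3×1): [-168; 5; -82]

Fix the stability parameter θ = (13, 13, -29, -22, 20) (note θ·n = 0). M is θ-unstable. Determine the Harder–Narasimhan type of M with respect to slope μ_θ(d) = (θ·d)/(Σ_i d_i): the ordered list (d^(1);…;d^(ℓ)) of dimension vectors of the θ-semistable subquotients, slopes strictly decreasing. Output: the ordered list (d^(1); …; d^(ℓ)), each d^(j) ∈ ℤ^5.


Interval decomposition of M: I[1,1], I[1,2], I[1,5], I[2,2], I[3,3]^3, I[5,5]^2.
HN type (ℓ=4): μ^(1)=20; μ^(2)=13; μ^(3)=-25/4; μ^(4)=-29

((0, 0, 0, 0, 3); (2, 2, 0, 0, 0); (1, 1, 1, 1, 0); (0, 0, 3, 0, 0))


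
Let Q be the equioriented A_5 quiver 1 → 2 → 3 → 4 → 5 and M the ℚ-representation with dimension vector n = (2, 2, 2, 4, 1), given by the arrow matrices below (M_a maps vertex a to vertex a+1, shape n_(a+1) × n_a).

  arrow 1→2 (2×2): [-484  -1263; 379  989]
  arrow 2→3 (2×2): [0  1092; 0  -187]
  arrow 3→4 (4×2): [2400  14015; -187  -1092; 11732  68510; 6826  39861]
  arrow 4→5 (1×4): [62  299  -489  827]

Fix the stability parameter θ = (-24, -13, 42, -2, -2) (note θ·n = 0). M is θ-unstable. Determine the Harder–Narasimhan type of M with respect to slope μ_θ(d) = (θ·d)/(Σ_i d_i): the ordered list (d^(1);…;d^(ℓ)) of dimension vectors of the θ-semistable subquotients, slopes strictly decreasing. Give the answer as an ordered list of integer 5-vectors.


Barcode: M ≅ I[1,2], I[1,5], I[3,4], I[4,4]^2. HN layers by μ_θ (5 steps, strictly decreasing):
  μ^(1)=20; μ^(2)=38/3; μ^(3)=-2; μ^(4)=-13; μ^(5)=-24

((0, 0, 1, 1, 0); (0, 0, 1, 1, 1); (0, 0, 0, 2, 0); (0, 2, 0, 0, 0); (2, 0, 0, 0, 0))


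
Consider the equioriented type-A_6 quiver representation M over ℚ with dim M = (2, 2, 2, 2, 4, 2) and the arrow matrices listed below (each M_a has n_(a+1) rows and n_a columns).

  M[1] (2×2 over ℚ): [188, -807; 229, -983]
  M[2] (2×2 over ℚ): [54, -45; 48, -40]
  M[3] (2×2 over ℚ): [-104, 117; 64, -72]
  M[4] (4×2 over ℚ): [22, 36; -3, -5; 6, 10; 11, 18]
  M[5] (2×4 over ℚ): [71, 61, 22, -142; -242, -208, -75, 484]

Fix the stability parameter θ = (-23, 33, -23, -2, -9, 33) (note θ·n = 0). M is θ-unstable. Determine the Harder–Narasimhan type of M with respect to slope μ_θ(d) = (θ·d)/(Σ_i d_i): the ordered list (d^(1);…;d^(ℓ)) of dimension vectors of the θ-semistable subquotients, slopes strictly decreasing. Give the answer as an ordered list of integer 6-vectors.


Interval decomposition of M: I[1,2], I[1,3], I[3,6], I[4,5], I[5,5], I[5,6].
HN type (ℓ=5): μ^(1)=33; μ^(2)=5; μ^(3)=-11/2; μ^(4)=-9; μ^(5)=-23

((0, 1, 0, 0, 0, 2); (0, 1, 1, 0, 0, 0); (0, 0, 0, 2, 2, 0); (0, 0, 0, 0, 2, 0); (2, 0, 1, 0, 0, 0))


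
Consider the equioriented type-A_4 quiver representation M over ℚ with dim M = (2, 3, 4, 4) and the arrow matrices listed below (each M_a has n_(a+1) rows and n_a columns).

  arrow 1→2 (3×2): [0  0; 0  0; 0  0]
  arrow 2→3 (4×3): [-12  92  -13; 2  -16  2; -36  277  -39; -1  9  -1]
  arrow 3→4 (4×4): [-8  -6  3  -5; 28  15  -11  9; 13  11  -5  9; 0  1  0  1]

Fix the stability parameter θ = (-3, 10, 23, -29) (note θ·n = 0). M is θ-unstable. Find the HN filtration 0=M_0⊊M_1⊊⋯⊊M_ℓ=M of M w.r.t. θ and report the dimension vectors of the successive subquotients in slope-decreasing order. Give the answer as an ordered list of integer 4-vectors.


Interval decomposition of M: I[1,1]^2, I[2,4]^3, I[3,4].
HN type (ℓ=2): μ^(1)=4/3; μ^(2)=-3

((0, 3, 3, 3); (2, 0, 1, 1))


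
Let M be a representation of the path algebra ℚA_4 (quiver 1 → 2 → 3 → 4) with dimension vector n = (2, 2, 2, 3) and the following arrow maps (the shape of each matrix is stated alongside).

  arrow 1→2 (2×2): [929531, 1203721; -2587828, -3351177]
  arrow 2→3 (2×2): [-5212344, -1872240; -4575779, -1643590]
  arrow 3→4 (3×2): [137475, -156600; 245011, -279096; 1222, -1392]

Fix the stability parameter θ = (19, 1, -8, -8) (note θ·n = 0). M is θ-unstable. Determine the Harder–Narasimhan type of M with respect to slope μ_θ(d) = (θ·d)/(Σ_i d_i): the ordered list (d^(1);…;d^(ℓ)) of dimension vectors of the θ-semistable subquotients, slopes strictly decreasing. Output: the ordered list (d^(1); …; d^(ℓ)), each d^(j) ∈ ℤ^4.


Via rank(M_{q-1}∘⋯∘M_p): M ≅ I[1,2], I[1,3], I[3,4], I[4,4]^2.
μ_θ-semistable layers: μ^(1)=10; μ^(2)=4; μ^(3)=-8

((1, 1, 0, 0); (1, 1, 1, 0); (0, 0, 1, 3))


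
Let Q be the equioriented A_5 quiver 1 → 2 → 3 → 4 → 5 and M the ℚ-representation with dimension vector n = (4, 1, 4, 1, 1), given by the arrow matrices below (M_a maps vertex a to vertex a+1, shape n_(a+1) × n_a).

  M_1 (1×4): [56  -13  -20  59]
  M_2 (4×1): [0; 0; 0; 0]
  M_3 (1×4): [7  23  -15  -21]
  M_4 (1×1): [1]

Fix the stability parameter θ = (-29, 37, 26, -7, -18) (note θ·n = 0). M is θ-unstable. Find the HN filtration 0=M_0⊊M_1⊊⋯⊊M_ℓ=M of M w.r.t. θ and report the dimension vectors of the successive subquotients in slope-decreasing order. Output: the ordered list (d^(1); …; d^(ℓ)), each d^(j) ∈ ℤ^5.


Interval decomposition of M: I[1,1]^3, I[1,2], I[3,3]^3, I[3,5].
HN type (ℓ=4): μ^(1)=37; μ^(2)=26; μ^(3)=1/3; μ^(4)=-29

((0, 1, 0, 0, 0); (0, 0, 3, 0, 0); (0, 0, 1, 1, 1); (4, 0, 0, 0, 0))


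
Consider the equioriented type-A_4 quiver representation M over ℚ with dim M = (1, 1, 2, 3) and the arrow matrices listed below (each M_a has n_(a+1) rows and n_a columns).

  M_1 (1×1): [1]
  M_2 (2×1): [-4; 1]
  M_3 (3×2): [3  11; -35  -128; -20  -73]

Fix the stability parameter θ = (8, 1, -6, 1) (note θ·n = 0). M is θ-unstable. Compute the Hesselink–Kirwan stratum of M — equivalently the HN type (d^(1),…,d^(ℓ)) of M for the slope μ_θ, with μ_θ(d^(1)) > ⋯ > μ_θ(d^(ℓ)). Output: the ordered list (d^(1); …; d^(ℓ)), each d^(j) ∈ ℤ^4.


Barcode: M ≅ I[1,4], I[3,4], I[4,4]. HN layers by μ_θ (2 steps, strictly decreasing):
  μ^(1)=1; μ^(2)=-6

((1, 1, 1, 3); (0, 0, 1, 0))


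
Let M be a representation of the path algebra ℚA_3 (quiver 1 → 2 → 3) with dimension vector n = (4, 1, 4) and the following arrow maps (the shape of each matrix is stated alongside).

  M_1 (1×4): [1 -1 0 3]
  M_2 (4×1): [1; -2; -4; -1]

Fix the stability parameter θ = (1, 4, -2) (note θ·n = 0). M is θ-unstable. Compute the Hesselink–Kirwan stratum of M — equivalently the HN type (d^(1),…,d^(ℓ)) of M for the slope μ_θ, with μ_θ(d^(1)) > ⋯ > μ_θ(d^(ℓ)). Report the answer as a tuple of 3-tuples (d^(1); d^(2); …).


Barcode: M ≅ I[1,1]^3, I[1,3], I[3,3]^3. HN layers by μ_θ (2 steps, strictly decreasing):
  μ^(1)=1; μ^(2)=-2

((4, 1, 1); (0, 0, 3))


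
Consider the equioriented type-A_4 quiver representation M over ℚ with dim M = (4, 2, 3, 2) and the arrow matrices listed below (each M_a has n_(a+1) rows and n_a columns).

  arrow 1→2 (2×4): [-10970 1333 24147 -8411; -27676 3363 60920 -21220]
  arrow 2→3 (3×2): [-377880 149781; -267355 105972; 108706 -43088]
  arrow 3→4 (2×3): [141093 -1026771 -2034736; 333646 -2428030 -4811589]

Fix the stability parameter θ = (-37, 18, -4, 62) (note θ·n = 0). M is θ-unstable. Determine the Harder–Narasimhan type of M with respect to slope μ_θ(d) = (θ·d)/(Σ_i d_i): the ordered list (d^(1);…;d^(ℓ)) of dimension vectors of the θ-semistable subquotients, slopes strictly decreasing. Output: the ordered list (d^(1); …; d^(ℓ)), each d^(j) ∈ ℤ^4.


Interval decomposition of M: I[1,1]^2, I[1,4]^2, I[3,3].
HN type (ℓ=4): μ^(1)=62; μ^(2)=7; μ^(3)=-4; μ^(4)=-37

((0, 0, 0, 2); (0, 2, 2, 0); (0, 0, 1, 0); (4, 0, 0, 0))


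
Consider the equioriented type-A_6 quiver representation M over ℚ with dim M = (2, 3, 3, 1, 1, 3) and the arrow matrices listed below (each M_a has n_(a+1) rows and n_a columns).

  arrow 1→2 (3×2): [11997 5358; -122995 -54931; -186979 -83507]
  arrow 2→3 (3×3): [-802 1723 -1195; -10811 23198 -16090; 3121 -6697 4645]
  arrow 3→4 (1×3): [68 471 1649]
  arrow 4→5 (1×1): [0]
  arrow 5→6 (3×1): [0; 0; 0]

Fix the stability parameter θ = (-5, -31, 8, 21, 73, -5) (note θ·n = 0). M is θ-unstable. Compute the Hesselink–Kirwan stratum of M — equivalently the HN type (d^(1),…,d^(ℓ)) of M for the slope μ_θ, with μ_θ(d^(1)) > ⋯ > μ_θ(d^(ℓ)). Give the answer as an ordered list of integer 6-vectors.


Interval decomposition of M: I[1,3], I[1,4], I[2,2], I[3,3], I[5,5], I[6,6]^3.
HN type (ℓ=6): μ^(1)=73; μ^(2)=21; μ^(3)=8; μ^(4)=-5; μ^(5)=-18; μ^(6)=-31

((0, 0, 0, 0, 1, 0); (0, 0, 0, 1, 0, 0); (0, 0, 3, 0, 0, 0); (0, 0, 0, 0, 0, 3); (2, 2, 0, 0, 0, 0); (0, 1, 0, 0, 0, 0))


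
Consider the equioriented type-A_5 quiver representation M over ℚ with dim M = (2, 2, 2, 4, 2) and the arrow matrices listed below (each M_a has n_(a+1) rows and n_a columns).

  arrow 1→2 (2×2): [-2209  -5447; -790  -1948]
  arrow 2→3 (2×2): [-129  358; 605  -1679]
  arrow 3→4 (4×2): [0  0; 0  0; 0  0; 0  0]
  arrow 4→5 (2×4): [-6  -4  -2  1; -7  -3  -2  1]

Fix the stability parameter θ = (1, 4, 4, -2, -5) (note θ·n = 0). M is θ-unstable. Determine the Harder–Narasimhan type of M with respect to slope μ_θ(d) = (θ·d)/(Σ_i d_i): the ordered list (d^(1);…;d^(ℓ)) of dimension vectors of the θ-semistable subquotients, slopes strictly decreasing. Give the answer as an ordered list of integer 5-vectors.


Interval decomposition of M: I[1,3]^2, I[4,4]^2, I[4,5]^2.
HN type (ℓ=4): μ^(1)=4; μ^(2)=1; μ^(3)=-2; μ^(4)=-7/2

((0, 2, 2, 0, 0); (2, 0, 0, 0, 0); (0, 0, 0, 2, 0); (0, 0, 0, 2, 2))


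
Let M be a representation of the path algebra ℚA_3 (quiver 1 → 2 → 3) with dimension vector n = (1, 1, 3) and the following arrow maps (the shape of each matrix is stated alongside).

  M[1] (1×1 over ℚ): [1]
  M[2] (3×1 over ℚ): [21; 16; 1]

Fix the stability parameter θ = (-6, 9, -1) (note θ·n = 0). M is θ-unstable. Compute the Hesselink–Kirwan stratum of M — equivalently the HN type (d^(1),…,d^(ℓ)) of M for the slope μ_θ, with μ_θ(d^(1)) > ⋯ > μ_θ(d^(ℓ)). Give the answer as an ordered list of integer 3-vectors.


Interval decomposition of M: I[1,3], I[3,3]^2.
HN type (ℓ=3): μ^(1)=4; μ^(2)=-1; μ^(3)=-6

((0, 1, 1); (0, 0, 2); (1, 0, 0))


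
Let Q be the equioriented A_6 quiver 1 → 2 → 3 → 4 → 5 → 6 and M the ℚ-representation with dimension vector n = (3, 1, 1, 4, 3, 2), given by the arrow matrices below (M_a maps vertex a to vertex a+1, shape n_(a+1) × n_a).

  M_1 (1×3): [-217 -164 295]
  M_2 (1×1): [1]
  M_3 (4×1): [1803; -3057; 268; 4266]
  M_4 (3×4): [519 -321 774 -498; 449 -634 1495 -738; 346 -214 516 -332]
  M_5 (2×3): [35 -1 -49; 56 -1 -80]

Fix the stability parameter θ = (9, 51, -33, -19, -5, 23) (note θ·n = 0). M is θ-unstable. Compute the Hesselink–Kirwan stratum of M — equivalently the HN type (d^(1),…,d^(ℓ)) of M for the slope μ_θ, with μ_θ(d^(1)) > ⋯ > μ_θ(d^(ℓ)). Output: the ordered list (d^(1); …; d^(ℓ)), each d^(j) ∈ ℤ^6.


Barcode: M ≅ I[1,1]^2, I[1,6], I[4,4]^2, I[4,6], I[5,5]. HN layers by μ_θ (5 steps, strictly decreasing):
  μ^(1)=23; μ^(2)=9; μ^(3)=3/5; μ^(4)=-5; μ^(5)=-19

((0, 0, 0, 0, 0, 2); (2, 0, 0, 0, 0, 0); (1, 1, 1, 1, 1, 0); (0, 0, 0, 0, 2, 0); (0, 0, 0, 3, 0, 0))


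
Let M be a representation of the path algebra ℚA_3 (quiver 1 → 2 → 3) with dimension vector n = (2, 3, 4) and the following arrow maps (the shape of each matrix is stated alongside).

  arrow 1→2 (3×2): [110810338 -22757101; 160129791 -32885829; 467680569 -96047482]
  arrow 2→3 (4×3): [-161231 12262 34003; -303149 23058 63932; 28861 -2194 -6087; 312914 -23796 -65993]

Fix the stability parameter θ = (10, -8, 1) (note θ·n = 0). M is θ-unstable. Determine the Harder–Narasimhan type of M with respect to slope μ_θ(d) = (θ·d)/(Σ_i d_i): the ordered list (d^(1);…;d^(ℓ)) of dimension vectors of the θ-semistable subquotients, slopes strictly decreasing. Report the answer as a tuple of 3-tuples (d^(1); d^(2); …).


Interval decomposition of M: I[1,3]^2, I[2,2], I[3,3]^2.
HN type (ℓ=2): μ^(1)=1; μ^(2)=-8

((2, 2, 4); (0, 1, 0))


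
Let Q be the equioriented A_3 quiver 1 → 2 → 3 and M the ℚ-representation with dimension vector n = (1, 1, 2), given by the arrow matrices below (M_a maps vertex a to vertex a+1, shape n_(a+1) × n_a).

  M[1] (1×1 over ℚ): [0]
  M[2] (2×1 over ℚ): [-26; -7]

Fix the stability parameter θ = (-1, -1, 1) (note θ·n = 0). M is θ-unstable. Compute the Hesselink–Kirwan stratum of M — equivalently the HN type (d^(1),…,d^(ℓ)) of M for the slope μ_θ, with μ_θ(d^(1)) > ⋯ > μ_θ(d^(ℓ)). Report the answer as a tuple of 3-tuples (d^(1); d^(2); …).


Interval decomposition of M: I[1,1], I[2,3], I[3,3].
HN type (ℓ=2): μ^(1)=1; μ^(2)=-1

((0, 0, 2); (1, 1, 0))


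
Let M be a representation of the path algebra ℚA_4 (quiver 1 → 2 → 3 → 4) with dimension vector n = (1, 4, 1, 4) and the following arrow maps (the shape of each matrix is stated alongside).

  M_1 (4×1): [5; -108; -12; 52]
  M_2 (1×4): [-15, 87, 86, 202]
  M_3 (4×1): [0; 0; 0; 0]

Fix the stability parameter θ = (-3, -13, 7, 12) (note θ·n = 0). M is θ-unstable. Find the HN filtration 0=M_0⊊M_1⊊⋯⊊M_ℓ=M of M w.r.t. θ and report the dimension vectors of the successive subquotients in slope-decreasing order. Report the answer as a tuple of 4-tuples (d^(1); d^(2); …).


Interval decomposition of M: I[1,3], I[2,2]^3, I[4,4]^4.
HN type (ℓ=4): μ^(1)=12; μ^(2)=7; μ^(3)=-8; μ^(4)=-13

((0, 0, 0, 4); (0, 0, 1, 0); (1, 1, 0, 0); (0, 3, 0, 0))


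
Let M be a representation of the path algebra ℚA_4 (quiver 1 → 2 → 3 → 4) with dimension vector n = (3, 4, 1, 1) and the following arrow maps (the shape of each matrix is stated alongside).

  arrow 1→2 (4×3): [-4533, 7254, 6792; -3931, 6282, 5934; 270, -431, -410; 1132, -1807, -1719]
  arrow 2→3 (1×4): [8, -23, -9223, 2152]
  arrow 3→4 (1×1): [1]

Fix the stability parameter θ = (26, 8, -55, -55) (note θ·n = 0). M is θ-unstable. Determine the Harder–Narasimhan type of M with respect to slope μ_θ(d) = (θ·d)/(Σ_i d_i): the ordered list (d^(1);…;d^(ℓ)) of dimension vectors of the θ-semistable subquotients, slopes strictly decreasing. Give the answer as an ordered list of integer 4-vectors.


Via rank(M_{q-1}∘⋯∘M_p): M ≅ I[1,2]^2, I[1,4], I[2,2].
μ_θ-semistable layers: μ^(1)=17; μ^(2)=8; μ^(3)=-19

((2, 2, 0, 0); (0, 1, 0, 0); (1, 1, 1, 1))


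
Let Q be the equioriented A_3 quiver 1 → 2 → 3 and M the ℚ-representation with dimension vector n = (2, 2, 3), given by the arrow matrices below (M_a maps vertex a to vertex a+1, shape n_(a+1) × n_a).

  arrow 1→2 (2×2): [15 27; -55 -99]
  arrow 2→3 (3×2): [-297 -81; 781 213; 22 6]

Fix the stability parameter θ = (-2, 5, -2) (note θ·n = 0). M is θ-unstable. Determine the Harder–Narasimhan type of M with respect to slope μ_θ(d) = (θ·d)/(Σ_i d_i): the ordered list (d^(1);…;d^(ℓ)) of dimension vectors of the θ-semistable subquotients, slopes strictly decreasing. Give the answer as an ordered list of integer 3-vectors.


Barcode: M ≅ I[1,1], I[1,2], I[2,3], I[3,3]^2. HN layers by μ_θ (3 steps, strictly decreasing):
  μ^(1)=5; μ^(2)=3/2; μ^(3)=-2

((0, 1, 0); (0, 1, 1); (2, 0, 2))


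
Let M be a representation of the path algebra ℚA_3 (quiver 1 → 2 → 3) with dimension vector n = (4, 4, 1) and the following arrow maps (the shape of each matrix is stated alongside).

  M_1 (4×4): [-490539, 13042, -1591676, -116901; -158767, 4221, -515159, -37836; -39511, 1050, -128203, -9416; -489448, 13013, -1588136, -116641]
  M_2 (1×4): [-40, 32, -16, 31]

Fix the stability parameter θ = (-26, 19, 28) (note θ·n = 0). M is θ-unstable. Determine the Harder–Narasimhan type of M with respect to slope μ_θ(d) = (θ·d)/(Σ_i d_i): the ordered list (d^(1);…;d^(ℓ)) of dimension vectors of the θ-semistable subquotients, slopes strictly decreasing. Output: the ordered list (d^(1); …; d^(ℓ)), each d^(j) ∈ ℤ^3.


Barcode: M ≅ I[1,2]^3, I[1,3]. HN layers by μ_θ (3 steps, strictly decreasing):
  μ^(1)=28; μ^(2)=19; μ^(3)=-26

((0, 0, 1); (0, 4, 0); (4, 0, 0))


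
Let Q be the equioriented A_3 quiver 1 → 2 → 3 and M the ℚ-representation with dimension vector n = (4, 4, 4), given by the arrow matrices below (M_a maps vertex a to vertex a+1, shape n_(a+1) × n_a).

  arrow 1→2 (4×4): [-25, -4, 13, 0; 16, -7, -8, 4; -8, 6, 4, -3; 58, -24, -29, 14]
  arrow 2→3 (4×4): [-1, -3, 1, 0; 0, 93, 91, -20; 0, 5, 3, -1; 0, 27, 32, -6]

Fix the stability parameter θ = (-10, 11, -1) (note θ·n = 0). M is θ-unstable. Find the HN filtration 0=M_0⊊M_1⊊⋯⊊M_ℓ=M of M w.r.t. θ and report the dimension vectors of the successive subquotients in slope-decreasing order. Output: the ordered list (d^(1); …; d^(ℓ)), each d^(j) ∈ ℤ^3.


Barcode: M ≅ I[1,3]^4. HN layers by μ_θ (2 steps, strictly decreasing):
  μ^(1)=5; μ^(2)=-10

((0, 4, 4); (4, 0, 0))


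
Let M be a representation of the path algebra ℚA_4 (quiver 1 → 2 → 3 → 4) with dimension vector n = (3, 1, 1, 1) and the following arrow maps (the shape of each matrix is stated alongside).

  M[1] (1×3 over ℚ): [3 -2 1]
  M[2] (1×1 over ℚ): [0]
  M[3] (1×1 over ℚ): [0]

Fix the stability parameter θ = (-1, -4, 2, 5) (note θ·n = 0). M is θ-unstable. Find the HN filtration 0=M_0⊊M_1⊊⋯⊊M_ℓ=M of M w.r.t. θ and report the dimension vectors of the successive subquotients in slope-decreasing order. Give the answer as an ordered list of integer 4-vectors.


Interval decomposition of M: I[1,1]^2, I[1,2], I[3,3], I[4,4].
HN type (ℓ=4): μ^(1)=5; μ^(2)=2; μ^(3)=-1; μ^(4)=-5/2

((0, 0, 0, 1); (0, 0, 1, 0); (2, 0, 0, 0); (1, 1, 0, 0))


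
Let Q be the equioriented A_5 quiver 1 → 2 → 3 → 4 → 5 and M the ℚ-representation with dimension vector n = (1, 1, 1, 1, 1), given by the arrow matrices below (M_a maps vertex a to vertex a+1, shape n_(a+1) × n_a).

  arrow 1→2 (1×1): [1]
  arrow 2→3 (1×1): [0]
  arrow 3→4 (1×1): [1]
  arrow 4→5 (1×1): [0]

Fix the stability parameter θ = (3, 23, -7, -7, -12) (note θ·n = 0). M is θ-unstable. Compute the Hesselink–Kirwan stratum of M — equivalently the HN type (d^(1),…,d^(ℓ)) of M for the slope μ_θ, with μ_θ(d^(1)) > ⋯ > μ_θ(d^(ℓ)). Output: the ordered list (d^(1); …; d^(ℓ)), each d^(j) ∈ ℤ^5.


Barcode: M ≅ I[1,2], I[3,4], I[5,5]. HN layers by μ_θ (4 steps, strictly decreasing):
  μ^(1)=23; μ^(2)=3; μ^(3)=-7; μ^(4)=-12

((0, 1, 0, 0, 0); (1, 0, 0, 0, 0); (0, 0, 1, 1, 0); (0, 0, 0, 0, 1))


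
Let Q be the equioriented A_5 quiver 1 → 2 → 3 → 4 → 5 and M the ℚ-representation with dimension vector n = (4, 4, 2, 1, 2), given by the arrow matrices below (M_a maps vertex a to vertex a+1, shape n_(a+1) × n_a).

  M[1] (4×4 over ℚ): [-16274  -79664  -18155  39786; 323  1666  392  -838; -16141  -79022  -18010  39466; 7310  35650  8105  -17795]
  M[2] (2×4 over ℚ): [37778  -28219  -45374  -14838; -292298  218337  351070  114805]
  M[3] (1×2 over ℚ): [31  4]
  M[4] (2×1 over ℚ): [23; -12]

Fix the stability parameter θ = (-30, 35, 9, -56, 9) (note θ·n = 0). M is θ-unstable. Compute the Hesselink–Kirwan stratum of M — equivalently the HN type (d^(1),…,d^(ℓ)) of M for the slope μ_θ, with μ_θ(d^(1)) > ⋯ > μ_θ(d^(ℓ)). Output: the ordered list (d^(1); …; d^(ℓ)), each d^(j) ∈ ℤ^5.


Barcode: M ≅ I[1,1], I[1,2], I[1,3], I[1,5], I[2,2], I[5,5]. HN layers by μ_θ (5 steps, strictly decreasing):
  μ^(1)=35; μ^(2)=22; μ^(3)=9; μ^(4)=-4; μ^(5)=-30

((0, 2, 0, 0, 0); (0, 1, 1, 0, 0); (0, 0, 0, 0, 2); (0, 1, 1, 1, 0); (4, 0, 0, 0, 0))


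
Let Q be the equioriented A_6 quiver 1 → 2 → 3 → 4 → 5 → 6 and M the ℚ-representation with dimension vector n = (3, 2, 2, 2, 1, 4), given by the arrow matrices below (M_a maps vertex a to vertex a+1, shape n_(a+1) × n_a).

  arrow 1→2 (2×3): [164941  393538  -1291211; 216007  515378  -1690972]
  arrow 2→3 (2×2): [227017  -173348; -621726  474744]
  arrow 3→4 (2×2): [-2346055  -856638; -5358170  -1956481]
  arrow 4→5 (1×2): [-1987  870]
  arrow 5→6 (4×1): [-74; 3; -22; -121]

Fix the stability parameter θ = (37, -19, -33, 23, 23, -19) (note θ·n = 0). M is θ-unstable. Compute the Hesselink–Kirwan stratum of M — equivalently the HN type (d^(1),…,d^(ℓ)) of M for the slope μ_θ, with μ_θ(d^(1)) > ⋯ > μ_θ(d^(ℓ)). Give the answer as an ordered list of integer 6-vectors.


Interval decomposition of M: I[1,1], I[1,2], I[1,6], I[3,4], I[6,6]^3.
HN type (ℓ=6): μ^(1)=37; μ^(2)=23; μ^(3)=9; μ^(4)=-5; μ^(5)=-19; μ^(6)=-33

((1, 0, 0, 0, 0, 0); (0, 0, 0, 1, 0, 0); (1, 1, 0, 1, 1, 1); (1, 1, 1, 0, 0, 0); (0, 0, 0, 0, 0, 3); (0, 0, 1, 0, 0, 0))


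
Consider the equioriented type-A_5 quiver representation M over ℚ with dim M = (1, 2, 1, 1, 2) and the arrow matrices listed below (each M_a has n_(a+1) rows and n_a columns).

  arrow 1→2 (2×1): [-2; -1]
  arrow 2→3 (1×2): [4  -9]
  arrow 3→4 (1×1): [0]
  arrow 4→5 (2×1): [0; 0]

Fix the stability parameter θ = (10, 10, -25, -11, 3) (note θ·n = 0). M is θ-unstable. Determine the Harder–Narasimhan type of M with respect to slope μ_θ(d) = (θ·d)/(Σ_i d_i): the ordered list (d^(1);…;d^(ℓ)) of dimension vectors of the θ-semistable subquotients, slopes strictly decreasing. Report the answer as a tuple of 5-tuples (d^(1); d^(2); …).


Barcode: M ≅ I[1,3], I[2,2], I[4,4], I[5,5]^2. HN layers by μ_θ (4 steps, strictly decreasing):
  μ^(1)=10; μ^(2)=3; μ^(3)=-5/3; μ^(4)=-11

((0, 1, 0, 0, 0); (0, 0, 0, 0, 2); (1, 1, 1, 0, 0); (0, 0, 0, 1, 0))


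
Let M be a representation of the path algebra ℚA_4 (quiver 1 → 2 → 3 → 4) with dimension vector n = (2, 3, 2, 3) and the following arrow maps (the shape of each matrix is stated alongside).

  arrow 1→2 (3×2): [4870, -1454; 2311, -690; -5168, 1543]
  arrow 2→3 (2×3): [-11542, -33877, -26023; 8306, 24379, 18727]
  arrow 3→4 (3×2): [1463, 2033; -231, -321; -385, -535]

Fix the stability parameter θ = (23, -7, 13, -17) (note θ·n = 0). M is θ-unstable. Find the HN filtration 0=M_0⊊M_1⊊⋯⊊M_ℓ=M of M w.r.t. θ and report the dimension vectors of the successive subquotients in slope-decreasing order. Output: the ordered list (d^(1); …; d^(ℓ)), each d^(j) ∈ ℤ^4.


Via rank(M_{q-1}∘⋯∘M_p): M ≅ I[1,3], I[1,4], I[2,2], I[4,4]^2.
μ_θ-semistable layers: μ^(1)=13; μ^(2)=8; μ^(3)=3; μ^(4)=-7; μ^(5)=-17

((0, 0, 1, 0); (1, 1, 0, 0); (1, 1, 1, 1); (0, 1, 0, 0); (0, 0, 0, 2))


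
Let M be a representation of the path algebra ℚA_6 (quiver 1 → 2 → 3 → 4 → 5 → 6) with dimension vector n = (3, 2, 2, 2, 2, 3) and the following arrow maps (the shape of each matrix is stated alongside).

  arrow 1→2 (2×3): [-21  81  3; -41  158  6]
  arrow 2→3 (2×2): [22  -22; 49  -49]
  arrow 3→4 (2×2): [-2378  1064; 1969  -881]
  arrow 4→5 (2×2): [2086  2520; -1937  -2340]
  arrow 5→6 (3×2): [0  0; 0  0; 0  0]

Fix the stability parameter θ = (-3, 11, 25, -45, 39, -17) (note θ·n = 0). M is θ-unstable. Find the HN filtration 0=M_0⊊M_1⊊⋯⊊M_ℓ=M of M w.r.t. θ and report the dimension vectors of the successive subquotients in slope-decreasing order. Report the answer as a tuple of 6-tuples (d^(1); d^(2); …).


Interval decomposition of M: I[1,1], I[1,2], I[1,4], I[3,5], I[5,5], I[6,6]^3.
HN type (ℓ=5): μ^(1)=39; μ^(2)=11; μ^(3)=-3; μ^(4)=-10; μ^(5)=-17

((0, 0, 0, 0, 2, 0); (0, 1, 0, 0, 0, 0); (3, 1, 1, 1, 0, 0); (0, 0, 1, 1, 0, 0); (0, 0, 0, 0, 0, 3))
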